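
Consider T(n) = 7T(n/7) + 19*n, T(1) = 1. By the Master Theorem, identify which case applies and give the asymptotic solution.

a=7, b=7, f(n)=19*n.
log_7(7) = 1, so n^(log_b(a)) = n.
f(n) = Theta(n), so Case 2 applies.
T(n) = Theta(n log n).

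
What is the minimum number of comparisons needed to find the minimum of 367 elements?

Finding the minimum requires 366 comparisons, identical reasoning to finding the maximum. Each comparison eliminates one candidate.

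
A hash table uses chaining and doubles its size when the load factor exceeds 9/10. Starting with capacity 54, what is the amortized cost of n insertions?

Rehashing occurs when load exceeds 9/10. Total rehash cost is geometric series summing to O(n). Each insertion itself is O(1). Amortized: O(1).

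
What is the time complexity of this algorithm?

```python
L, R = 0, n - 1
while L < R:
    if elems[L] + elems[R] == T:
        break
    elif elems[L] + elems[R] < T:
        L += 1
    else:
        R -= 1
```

Time complexity: O(n).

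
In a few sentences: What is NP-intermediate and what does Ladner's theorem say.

NP-intermediate problems are in NP but neither in P nor NP-complete (assuming P != NP). Ladner's theorem proves such problems exist if P != NP. Graph isomorphism and integer factoring are candidate NP-intermediate problems -- no polynomial algorithm is known, but no NP-completeness proof exists either.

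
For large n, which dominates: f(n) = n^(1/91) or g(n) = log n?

f(n) = n^(1/91) grows faster: any positive power of n dominates log n.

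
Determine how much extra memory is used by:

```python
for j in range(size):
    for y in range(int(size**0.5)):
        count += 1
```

Space complexity: O(1).
Only a constant amount of auxiliary storage is used; nothing grows with n.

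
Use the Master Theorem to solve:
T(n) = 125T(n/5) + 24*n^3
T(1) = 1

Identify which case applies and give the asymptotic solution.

a=125, b=5, f(n)=24*n^3.
log_5(125) = 3, so n^(log_b(a)) = n^3.
f(n) = Theta(n^3), so Case 2 applies.
T(n) = Theta(n^3 log n).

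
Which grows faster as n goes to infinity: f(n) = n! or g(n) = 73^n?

f(n) = n! grows faster: n!/73^n -> infinity by Stirling.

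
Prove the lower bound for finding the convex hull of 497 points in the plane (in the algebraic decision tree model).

Reduction from sorting: given 497 numbers x_1,...,x_{497}, map x_i to the point (x_i, x_i^2) on the parabola y = x^2. All points are on the convex hull, and walking the hull gives them in sorted x-order. Since sorting requires Omega(n log n), so does planar convex hull.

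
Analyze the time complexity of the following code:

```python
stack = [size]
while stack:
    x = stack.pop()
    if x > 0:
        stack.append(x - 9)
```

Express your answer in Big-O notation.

Time complexity: O(n).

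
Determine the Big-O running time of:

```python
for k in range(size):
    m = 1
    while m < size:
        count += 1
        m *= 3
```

Time complexity: O(n log n).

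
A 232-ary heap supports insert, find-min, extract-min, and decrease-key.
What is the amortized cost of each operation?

The 232-ary heap has height O(log_232 n). Insert sifts up: O(log_232 n). Find-min reads the root: O(1). Extract-min sifts down comparing 232 children per level: O(232 * log_232 n). Decrease-key sifts up: O(log_232 n).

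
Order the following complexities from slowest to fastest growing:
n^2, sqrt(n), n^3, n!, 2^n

Ordered by growth rate: sqrt(n) < n^2 < n^3 < 2^n < n!.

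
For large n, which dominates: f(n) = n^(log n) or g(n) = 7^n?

g(n) = 7^n grows faster: take logs: log(n^(log n)) = (log n)^2, log(7^n) = n log 7; n dominates (log n)^2.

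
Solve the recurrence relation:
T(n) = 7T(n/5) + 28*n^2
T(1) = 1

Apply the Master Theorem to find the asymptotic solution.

a=7, b=5, f(n)=28*n^2. log_5(7) = 1.209 < 2. Case 3: T(n) = O(n^2).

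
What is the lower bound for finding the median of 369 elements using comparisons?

To find the median of 369 elements, every element must be compared at least once, so the lower bound is Omega(n). The BFPRT algorithm achieves O(n), making this tight.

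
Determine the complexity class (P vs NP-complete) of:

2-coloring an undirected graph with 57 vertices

This problem is in P: 2-coloring is bipartiteness testing via BFS, O(V+E).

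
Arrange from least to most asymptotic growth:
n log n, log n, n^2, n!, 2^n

Ordered by growth rate: log n < n log n < n^2 < 2^n < n!.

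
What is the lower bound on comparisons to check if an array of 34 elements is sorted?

To verify 34 elements are sorted, we must compare each consecutive pair. Skipping any pair allows an adversary to swap them. Therefore 33 comparisons are necessary and sufficient.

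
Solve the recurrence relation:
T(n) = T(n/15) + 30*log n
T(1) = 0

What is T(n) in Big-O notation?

Each of the log_15(n) levels adds O(log n). T(n) = O(log^2 n).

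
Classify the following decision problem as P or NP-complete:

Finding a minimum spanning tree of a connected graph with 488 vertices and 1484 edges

This problem is in P: Kruskal's / Prim's algorithms run in polynomial time.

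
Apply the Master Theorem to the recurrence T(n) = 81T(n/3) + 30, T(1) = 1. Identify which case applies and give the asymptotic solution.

a=81, b=3, f(n)=30.
log_3(81) = 4 > 0.
Since f(n) = O(n^0) is polynomially smaller than n^4, Case 1 applies.
T(n) = Theta(n^4).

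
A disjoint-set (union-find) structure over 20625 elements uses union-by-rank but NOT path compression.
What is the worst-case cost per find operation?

Union-by-rank alone keeps every tree's height <= log_2(20625) ~= 14.3. Each find traverses from a node to its root, costing O(height) = O(log n). Without path compression this bound is tight.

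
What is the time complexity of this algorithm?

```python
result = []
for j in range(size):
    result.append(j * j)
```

Time complexity: O(n).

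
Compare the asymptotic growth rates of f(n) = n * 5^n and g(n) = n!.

g(n) = n! grows faster: by Stirling n! ~ (n/e)^n sqrt(2*pi*n); (n/e)^n eventually dominates n * 5^n.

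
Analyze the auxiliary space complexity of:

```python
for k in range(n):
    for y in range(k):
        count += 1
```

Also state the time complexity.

Space complexity: O(1).
Only a constant amount of auxiliary storage is used; nothing grows with n.
Time complexity: O(n^2).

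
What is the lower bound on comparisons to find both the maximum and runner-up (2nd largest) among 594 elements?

Lower bound: finding the max needs 594-1 comparisons. By an adversary weight-doubling argument, the maximum element must personally win at least ceil(log_2(594)) = 10 comparisons in any correct algorithm. The 2nd largest is among those 10 direct losers, and distinguishing it requires 10-1 more comparisons. Total >= 594-1 + 10-1 = 602. A balanced tournament achieves this bound exactly.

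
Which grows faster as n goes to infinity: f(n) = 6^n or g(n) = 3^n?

f(n) = 6^n grows faster: (6/3)^n -> infinity since 6/3 > 1.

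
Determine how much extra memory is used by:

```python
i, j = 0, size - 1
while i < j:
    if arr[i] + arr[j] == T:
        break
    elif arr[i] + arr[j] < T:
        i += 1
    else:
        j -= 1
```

Space complexity: O(1).
Only a constant amount of auxiliary storage is used; nothing grows with n.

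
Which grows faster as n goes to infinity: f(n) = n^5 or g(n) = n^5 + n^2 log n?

f(n) = n^5 and g(n) = n^5 + n^2 log n are Theta of each other: the lower-order n^2 log n term is o(n^5); both are Theta(n^5).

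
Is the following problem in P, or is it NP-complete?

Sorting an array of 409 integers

This problem is in P: merge sort runs in O(n log n).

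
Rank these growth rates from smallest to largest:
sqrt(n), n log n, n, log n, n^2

Ordered by growth rate: log n < sqrt(n) < n < n log n < n^2.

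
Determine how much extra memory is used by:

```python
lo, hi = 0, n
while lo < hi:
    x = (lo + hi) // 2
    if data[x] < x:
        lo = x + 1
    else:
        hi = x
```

Space complexity: O(1).
Only a constant amount of auxiliary storage is used; nothing grows with n.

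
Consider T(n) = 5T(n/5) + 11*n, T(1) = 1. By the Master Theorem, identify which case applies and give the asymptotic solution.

a=5, b=5, f(n)=11*n.
log_5(5) = 1, so n^(log_b(a)) = n.
f(n) = Theta(n), so Case 2 applies.
T(n) = Theta(n log n).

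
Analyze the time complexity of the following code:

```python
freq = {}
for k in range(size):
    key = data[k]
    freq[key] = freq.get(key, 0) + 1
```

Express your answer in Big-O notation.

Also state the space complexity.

Time complexity: O(n).
Space complexity: O(n).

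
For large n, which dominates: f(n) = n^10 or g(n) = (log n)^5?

f(n) = n^10 grows faster: any positive polynomial dominates any polylog.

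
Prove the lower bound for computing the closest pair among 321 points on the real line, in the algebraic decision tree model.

Reduction from element distinctness: given 321 reals, the closest-pair distance is 0 iff two are equal. Element distinctness has an Omega(n log n) lower bound in the algebraic decision tree model (Ben-Or). Therefore closest pair on a line also requires Omega(n log n). Sorting then a linear scan achieves this.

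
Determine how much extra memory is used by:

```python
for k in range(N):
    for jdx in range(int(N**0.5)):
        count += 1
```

Space complexity: O(1).
Only a constant amount of auxiliary storage is used; nothing grows with n.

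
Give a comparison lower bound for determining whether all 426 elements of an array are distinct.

In the algebraic decision-tree model, the YES region for element distinctness on 426 elements has 426! connected components (one per ordering). Ben-Or's theorem then gives a lower bound of Omega(log(n!)) = Omega(n log n).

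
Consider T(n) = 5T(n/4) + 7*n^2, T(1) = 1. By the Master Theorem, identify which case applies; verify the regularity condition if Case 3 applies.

a=5, b=4, f(n)=7*n^2.
log_4(5) = 1.161 < 2.
f(n) = Omega(n^(1.161+epsilon)) for some epsilon > 0, so Case 3 is the candidate.
Regularity: a*f(n/b) = 5*7*(n/4)^2 = (5/16)*7*n^2 <= c*f(n) with c = 5/16 < 1. Satisfied.
Case 3: T(n) = Theta(n^2).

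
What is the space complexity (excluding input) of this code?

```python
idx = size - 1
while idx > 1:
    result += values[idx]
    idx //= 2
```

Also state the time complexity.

Space complexity: O(1).
Only a constant amount of auxiliary storage is used; nothing grows with n.
Time complexity: O(log n).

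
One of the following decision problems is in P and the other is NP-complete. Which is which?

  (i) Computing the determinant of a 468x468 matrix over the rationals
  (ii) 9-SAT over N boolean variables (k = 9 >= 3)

(i) is P: Gaussian elimination runs in O(n^3).
(ii) is NP-complete: 3-SAT is NP-complete (Cook-Levin); k-SAT for k>=3 reduces from 3-SAT.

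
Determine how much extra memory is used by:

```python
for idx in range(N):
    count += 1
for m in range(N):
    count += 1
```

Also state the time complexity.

Space complexity: O(1).
Only a constant amount of auxiliary storage is used; nothing grows with n.
Time complexity: O(n).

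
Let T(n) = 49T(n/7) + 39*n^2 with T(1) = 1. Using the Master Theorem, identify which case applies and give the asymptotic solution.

a=49, b=7, f(n)=39*n^2.
log_7(49) = 2, so n^(log_b(a)) = n^2.
f(n) = Theta(n^2), so Case 2 applies.
T(n) = Theta(n^2 log n).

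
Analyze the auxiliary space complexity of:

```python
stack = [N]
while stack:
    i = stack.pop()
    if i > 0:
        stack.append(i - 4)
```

Space complexity: O(1).
Only a constant amount of auxiliary storage is used; nothing grows with n.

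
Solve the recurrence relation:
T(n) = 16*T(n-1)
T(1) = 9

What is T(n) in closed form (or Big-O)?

Each step multiplies by 16. T(n) = T(1)*16^(n-1) = 9*16^(n-1).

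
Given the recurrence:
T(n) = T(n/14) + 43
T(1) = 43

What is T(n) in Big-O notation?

Each step divides n by 14 and adds 43. After log_14(n) steps, T(n) = O(log n).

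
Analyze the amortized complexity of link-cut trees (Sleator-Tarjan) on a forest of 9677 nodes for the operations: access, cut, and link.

Link-cut trees represent the forest using splay trees over preferred paths. With potential Phi = sum over nodes of log(size of virtual subtree), each access on 9677 nodes is O(log 9677) = O(log n) amortized by the splay-tree access lemma. Cut and link are O(1) plus one access.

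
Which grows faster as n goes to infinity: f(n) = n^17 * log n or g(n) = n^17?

f(n) = n^17 * log n grows faster: extra log n factor -> infinity.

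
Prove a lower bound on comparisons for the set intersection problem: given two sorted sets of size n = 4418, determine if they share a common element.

For two sorted arrays of size n = 4418, any correct algorithm must examine Omega(n) elements. If fewer are examined, an adversary places a common element in an unexamined gap. A merge-based scan achieves O(n), so the bound is tight.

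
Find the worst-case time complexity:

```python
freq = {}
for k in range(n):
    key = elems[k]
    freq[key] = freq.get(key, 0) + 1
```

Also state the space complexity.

Time complexity: O(n).
Space complexity: O(n).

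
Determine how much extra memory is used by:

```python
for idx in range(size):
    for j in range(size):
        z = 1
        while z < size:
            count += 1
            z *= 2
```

Space complexity: O(1).
Only a constant amount of auxiliary storage is used; nothing grows with n.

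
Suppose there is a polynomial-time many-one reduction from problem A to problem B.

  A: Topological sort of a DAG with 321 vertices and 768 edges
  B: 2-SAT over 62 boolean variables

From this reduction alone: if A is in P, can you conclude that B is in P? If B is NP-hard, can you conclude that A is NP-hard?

A poly-time reduction A <=_p B transfers tractability DOWN (B easy => A easy) and hardness UP (A hard => B hard), not the reverse.
From A in P, the reduction alone does NOT give B in P: any problem in P trivially reduces to SAT, yet SAT is not known to be in P.
From B NP-hard, the reduction alone does NOT give A NP-hard: again, easy problems reduce to hard ones.
(Here in fact A is P and B is P.)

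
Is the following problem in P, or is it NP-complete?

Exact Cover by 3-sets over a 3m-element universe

This problem is NP-complete: one of Karp's 21 NP-complete problems.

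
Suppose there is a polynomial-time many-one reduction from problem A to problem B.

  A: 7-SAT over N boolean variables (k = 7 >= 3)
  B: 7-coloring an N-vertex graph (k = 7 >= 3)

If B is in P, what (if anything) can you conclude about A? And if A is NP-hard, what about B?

A poly-time reduction A <=_p B means any A-instance can be transformed to a B-instance in poly time.
If B is in P: compose the reduction with B's poly-time algorithm to solve A in poly time, so A is in P.
If A is NP-hard: every NP problem reduces to A, which reduces to B; composing reductions, every NP problem reduces to B, so B is NP-hard.
(Here in fact A is NP-complete and B is NP-complete.)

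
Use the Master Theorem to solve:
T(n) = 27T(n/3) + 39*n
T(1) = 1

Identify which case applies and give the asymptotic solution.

a=27, b=3, f(n)=39*n.
log_3(27) = 3 > 1.
Since f(n) = O(n^1) is polynomially smaller than n^3, Case 1 applies.
T(n) = Theta(n^3).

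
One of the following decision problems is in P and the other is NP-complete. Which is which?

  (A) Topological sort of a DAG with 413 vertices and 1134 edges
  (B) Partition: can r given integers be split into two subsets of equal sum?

(A) is P: DFS-based topological sort runs in O(V+E).
(B) is NP-complete: Subset Sum reduces to it (one of Karp's 21 NP-complete problems).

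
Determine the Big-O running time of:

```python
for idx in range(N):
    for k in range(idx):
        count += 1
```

Time complexity: O(n^2).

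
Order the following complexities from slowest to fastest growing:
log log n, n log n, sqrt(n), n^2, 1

Ordered by growth rate: 1 < log log n < sqrt(n) < n log n < n^2.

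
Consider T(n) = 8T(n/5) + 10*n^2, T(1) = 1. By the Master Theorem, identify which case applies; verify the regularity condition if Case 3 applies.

a=8, b=5, f(n)=10*n^2.
log_5(8) = 1.292 < 2.
f(n) = Omega(n^(1.292+epsilon)) for some epsilon > 0, so Case 3 is the candidate.
Regularity: a*f(n/b) = 8*10*(n/5)^2 = (8/25)*10*n^2 <= c*f(n) with c = 8/25 < 1. Satisfied.
Case 3: T(n) = Theta(n^2).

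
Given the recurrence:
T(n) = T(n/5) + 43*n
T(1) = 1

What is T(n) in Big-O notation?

Geometric series: 43*n*(1 + 1/5 + 1/5^2 + ...) = O(n). T(n) = O(n).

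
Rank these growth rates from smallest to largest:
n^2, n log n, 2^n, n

Ordered by growth rate: n < n log n < n^2 < 2^n.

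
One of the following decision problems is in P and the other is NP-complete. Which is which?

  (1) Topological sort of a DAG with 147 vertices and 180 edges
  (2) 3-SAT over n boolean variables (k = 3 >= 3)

(1) is P: DFS-based topological sort runs in O(V+E).
(2) is NP-complete: 3-SAT is NP-complete (Cook-Levin); k-SAT for k>=3 reduces from 3-SAT.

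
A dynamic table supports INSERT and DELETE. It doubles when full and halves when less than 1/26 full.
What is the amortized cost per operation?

Using potential function Phi = |2*num_items - table_size| when load > 1/2, and Phi = table_size/2 - num_items otherwise. The gap of 1/26 vs 1/2 for shrinking prevents thrashing. Both insert and delete have O(1) amortized cost.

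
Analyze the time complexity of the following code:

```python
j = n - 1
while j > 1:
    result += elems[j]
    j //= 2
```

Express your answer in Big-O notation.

Time complexity: O(log n).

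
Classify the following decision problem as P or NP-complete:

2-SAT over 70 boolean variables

This problem is in P: 2-SAT is solvable in linear time via implication-graph SCCs.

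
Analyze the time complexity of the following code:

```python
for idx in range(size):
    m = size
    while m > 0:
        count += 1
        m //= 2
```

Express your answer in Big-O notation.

Time complexity: O(n log n).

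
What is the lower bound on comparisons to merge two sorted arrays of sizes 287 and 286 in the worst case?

Adversary: with |287 - 286| <= 1 the inputs can be fully interleaved so that every adjacent pair in the merged output comes from different arrays. Then each of the 572 adjacent pairs must be directly compared, or the algorithm cannot determine their relative order. Standard merge meets this bound.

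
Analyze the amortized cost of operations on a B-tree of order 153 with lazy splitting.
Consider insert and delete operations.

In a B-tree of order 153, a node splits when it has 153 keys. With lazy splitting, we use potential Phi = number of full nodes + number of near-empty nodes. Each split costs O(1) but reduces potential. Between splits, at least 76 insertions must occur in that node. Amortized structural cost is O(1) per operation, plus O(log_153 n) traversal.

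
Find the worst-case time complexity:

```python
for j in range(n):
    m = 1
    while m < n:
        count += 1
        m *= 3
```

Time complexity: O(n log n).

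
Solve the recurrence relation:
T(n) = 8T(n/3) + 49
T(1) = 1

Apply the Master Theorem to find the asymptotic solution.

a=8, b=3, f(n)=49. log_3(8) = 1.893. Case 1 of Master Theorem: T(n) = O(n^1.893).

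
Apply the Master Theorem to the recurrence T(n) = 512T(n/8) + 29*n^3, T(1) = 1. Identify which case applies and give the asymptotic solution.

a=512, b=8, f(n)=29*n^3.
log_8(512) = 3, so n^(log_b(a)) = n^3.
f(n) = Theta(n^3), so Case 2 applies.
T(n) = Theta(n^3 log n).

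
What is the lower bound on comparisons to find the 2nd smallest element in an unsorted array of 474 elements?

Finding the 2nd smallest of 474 elements requires Omega(n) comparisons. Every element must participate in at least one comparison; otherwise it could be the 2nd smallest.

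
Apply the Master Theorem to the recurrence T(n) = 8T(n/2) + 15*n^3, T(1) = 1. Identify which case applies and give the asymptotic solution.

a=8, b=2, f(n)=15*n^3.
log_2(8) = 3, so n^(log_b(a)) = n^3.
f(n) = Theta(n^3), so Case 2 applies.
T(n) = Theta(n^3 log n).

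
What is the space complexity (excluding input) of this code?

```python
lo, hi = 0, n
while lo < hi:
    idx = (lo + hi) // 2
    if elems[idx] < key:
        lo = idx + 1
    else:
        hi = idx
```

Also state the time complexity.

Space complexity: O(1).
Only a constant amount of auxiliary storage is used; nothing grows with n.
Time complexity: O(log n).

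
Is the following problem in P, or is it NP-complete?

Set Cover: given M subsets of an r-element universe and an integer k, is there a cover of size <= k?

This problem is NP-complete: one of Karp's 21 NP-complete problems (with k part of the input).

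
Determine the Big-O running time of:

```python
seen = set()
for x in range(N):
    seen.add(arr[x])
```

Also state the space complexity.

Time complexity: O(n).
Space complexity: O(n).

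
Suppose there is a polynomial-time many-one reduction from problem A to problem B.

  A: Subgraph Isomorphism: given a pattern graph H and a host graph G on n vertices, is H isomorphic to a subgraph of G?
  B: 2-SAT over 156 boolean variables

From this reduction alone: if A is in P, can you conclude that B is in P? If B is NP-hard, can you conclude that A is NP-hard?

A poly-time reduction A <=_p B transfers tractability DOWN (B easy => A easy) and hardness UP (A hard => B hard), not the reverse.
From A in P, the reduction alone does NOT give B in P: any problem in P trivially reduces to SAT, yet SAT is not known to be in P.
From B NP-hard, the reduction alone does NOT give A NP-hard: again, easy problems reduce to hard ones.
(Here in fact A is NP-complete and B is in P, so no such reduction is known -- its existence would imply P = NP; the analysis concerns only what the assumed reduction would or would not let you conclude.)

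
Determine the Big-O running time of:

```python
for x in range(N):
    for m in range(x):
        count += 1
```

Time complexity: O(n^2).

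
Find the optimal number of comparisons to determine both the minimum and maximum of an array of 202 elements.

Naive approach: 402 comparisons (201 for max + 201 for min).
Optimal: Compare elements in pairs first (floor(n/2) = 101 comparisons), then find max among winners and min among losers (100 comparisons each).
Total: ceil(3n/2) - 2 = 301 comparisons. An adversary argument shows this is also a lower bound.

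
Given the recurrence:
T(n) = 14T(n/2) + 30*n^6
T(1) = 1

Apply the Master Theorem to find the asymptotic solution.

a=14, b=2, f(n)=30*n^6. log_2(14) = 3.807 < 6. Case 3: T(n) = O(n^6).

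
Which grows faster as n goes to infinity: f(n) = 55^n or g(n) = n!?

g(n) = n! grows faster: n!/55^n -> infinity by Stirling.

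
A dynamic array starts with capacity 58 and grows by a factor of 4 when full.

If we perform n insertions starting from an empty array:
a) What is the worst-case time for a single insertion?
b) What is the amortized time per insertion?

(a) Worst-case single insertion: O(n) -- when the array is full at capacity c, the resize copies all c elements, and c can be Theta(n).
(b) Resizes happen at sizes 58, 232, 928, ... Total copy cost for n insertions: 58 + 232 + ... = O(n) (geometric series with ratio 1/4). Amortized cost per insertion: O(n)/n = O(1).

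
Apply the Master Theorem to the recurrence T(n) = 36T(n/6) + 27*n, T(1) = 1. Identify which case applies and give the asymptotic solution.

a=36, b=6, f(n)=27*n.
log_6(36) = 2 > 1.
Since f(n) = O(n^1) is polynomially smaller than n^2, Case 1 applies.
T(n) = Theta(n^2).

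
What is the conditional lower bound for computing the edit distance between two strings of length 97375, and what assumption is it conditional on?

Under SETH (the Strong Exponential Time Hypothesis), edit distance on length-97375 strings cannot be computed in O(n^(2-epsilon)) time for any epsilon > 0 (Backurs-Indyk). The reduction is from CNF-SAT via the orthogonal vectors problem.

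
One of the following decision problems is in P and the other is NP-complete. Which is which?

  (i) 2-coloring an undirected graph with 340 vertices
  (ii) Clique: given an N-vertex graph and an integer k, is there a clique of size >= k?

(i) is P: 2-coloring is bipartiteness testing via BFS, O(V+E).
(ii) is NP-complete: complement of Independent Set / Vertex Cover (with k part of the input).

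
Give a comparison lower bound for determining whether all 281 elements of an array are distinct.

In the algebraic decision-tree model, the YES region for element distinctness on 281 elements has 281! connected components (one per ordering). Ben-Or's theorem then gives a lower bound of Omega(log(n!)) = Omega(n log n).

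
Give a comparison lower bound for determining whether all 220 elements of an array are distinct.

In the algebraic decision-tree model, the YES region for element distinctness on 220 elements has 220! connected components (one per ordering). Ben-Or's theorem then gives a lower bound of Omega(log(n!)) = Omega(n log n).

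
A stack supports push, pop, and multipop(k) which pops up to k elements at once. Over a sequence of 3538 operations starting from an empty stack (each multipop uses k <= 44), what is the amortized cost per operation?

Each element is pushed exactly once and popped at most once (whether by pop or as part of a multipop). So the total number of individual pops over the whole sequence is at most the number of pushes, which is at most 3538. Total work <= 2 * 3538, hence O(1) amortized per operation.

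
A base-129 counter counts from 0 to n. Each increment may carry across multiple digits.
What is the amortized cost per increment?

Digit at position i changes every 129^i increments. Total digit changes over n increments: n * 129/(129-1) = O(n). Amortized: O(1).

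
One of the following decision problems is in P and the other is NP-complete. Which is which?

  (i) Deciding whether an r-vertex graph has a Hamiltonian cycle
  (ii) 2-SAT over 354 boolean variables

(i) is NP-complete: one of Karp's 21 NP-complete problems.
(ii) is P: 2-SAT is solvable in linear time via implication-graph SCCs.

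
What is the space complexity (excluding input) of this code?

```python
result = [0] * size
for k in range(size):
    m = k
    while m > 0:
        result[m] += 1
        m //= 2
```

Space complexity: O(n).
Auxiliary storage grows linearly with the input size n in the worst case.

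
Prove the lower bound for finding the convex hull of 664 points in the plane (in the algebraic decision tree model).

Reduction from sorting: given 664 numbers x_1,...,x_{664}, map x_i to the point (x_i, x_i^2) on the parabola y = x^2. All points are on the convex hull, and walking the hull gives them in sorted x-order. Since sorting requires Omega(n log n), so does planar convex hull.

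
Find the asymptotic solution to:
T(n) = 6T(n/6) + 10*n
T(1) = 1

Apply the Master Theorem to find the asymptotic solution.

a=6, b=6, f(n)=10*n. log_6(6) = 1. Case 2: T(n) = O(n log n).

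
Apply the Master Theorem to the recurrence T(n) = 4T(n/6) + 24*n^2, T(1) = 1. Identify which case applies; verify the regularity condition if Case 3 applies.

a=4, b=6, f(n)=24*n^2.
log_6(4) = 0.7737 < 2.
f(n) = Omega(n^(0.7737+epsilon)) for some epsilon > 0, so Case 3 is the candidate.
Regularity: a*f(n/b) = 4*24*(n/6)^2 = (4/36)*24*n^2 <= c*f(n) with c = 4/36 < 1. Satisfied.
Case 3: T(n) = Theta(n^2).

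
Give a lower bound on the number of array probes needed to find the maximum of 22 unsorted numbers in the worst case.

Adversary: any unprobed cell could hold a value larger than everything seen so far. If fewer than 22 cells are probed, the adversary places the max in an unprobed cell. So all 22 cells must be examined; together with 22-1 comparisons this is tight.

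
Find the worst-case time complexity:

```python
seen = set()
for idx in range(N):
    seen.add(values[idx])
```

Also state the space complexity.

Time complexity: O(n).
Space complexity: O(n).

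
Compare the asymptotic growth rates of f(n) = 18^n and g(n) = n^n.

g(n) = n^n grows faster: n^n / 18^n = (n/18)^n -> infinity once n > 18.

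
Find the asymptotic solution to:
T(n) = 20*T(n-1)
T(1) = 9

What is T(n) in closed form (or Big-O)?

Each step multiplies by 20. T(n) = T(1)*20^(n-1) = 9*20^(n-1).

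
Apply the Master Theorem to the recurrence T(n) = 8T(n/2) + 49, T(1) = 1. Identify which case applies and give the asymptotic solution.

a=8, b=2, f(n)=49.
log_2(8) = 3 > 0.
Since f(n) = O(n^0) is polynomially smaller than n^3, Case 1 applies.
T(n) = Theta(n^3).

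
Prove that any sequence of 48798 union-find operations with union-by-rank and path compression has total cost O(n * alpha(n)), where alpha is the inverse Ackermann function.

Using Tarjan's analysis with rank-based potential function. Union-by-rank keeps tree height O(log n). Path compression flattens paths during find. For n = 48798 operations, total cost is O(n * alpha(n)), effectively O(n) since alpha grows incredibly slowly.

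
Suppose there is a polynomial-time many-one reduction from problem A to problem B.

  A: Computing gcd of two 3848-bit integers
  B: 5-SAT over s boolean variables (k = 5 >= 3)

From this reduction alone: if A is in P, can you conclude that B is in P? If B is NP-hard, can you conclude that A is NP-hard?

A poly-time reduction A <=_p B transfers tractability DOWN (B easy => A easy) and hardness UP (A hard => B hard), not the reverse.
From A in P, the reduction alone does NOT give B in P: any problem in P trivially reduces to SAT, yet SAT is not known to be in P.
From B NP-hard, the reduction alone does NOT give A NP-hard: again, easy problems reduce to hard ones.
(Here in fact A is P and B is NP-complete.)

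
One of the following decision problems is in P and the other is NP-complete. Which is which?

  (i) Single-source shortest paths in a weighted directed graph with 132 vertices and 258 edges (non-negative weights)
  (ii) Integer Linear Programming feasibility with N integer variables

(i) is P: Dijkstra's algorithm runs in O((V+E) log V).
(ii) is NP-complete: ILP feasibility is NP-complete (LP relaxation is in P).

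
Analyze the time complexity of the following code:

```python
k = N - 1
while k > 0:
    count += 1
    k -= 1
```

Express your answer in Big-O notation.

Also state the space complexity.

Time complexity: O(n).
Space complexity: O(1).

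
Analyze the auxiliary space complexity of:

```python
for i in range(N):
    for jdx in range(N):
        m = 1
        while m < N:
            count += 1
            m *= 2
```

Space complexity: O(1).
Only a constant amount of auxiliary storage is used; nothing grows with n.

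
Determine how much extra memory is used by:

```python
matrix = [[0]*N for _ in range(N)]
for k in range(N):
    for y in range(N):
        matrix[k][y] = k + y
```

Space complexity: O(n^2).
A 2D structure of size n x n is allocated.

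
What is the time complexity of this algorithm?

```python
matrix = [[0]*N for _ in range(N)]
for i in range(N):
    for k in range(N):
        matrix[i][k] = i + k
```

Time complexity: O(n^2).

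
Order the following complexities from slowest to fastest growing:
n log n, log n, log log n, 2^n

Ordered by growth rate: log log n < log n < n log n < 2^n.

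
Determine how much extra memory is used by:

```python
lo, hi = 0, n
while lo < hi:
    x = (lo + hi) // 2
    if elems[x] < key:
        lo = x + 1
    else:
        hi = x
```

Space complexity: O(1).
Only a constant amount of auxiliary storage is used; nothing grows with n.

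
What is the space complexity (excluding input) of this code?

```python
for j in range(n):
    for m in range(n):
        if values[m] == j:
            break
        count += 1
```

Space complexity: O(1).
Only a constant amount of auxiliary storage is used; nothing grows with n.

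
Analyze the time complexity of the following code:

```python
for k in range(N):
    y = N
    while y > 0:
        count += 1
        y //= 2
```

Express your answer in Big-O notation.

Time complexity: O(n log n).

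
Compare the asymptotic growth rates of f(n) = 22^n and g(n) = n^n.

g(n) = n^n grows faster: n^n / 22^n = (n/22)^n -> infinity once n > 22.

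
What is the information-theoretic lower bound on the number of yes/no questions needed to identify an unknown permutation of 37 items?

There are 37! = 13763753091226345046315979581580902400000000 permutations. Each yes/no question gives at most 1 bit, so at least ceil(log_2(13763753091226345046315979581580902400000000)) = 144 questions are needed.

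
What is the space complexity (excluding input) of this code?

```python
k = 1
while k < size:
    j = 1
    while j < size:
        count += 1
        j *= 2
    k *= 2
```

Space complexity: O(1).
Only a constant amount of auxiliary storage is used; nothing grows with n.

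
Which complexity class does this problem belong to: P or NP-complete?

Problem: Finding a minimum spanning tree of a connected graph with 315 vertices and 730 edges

This problem is in P: Kruskal's / Prim's algorithms run in polynomial time.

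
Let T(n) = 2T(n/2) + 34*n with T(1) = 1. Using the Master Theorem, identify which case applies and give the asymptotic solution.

a=2, b=2, f(n)=34*n.
log_2(2) = 1, so n^(log_b(a)) = n.
f(n) = Theta(n), so Case 2 applies.
T(n) = Theta(n log n).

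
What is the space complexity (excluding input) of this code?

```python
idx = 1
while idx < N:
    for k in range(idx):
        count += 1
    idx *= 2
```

Space complexity: O(1).
Only a constant amount of auxiliary storage is used; nothing grows with n.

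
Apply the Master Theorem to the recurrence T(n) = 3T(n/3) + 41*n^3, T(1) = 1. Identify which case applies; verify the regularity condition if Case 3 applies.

a=3, b=3, f(n)=41*n^3.
log_3(3) = 1 < 3.
f(n) = Omega(n^(1+epsilon)) for some epsilon > 0, so Case 3 is the candidate.
Regularity: a*f(n/b) = 3*41*(n/3)^3 = (3/27)*41*n^3 <= c*f(n) with c = 3/27 < 1. Satisfied.
Case 3: T(n) = Theta(n^3).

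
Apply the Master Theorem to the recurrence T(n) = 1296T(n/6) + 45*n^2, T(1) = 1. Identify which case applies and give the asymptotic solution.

a=1296, b=6, f(n)=45*n^2.
log_6(1296) = 4 > 2.
Since f(n) = O(n^2) is polynomially smaller than n^4, Case 1 applies.
T(n) = Theta(n^4).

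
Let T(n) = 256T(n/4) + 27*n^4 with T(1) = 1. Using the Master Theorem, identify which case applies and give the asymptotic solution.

a=256, b=4, f(n)=27*n^4.
log_4(256) = 4, so n^(log_b(a)) = n^4.
f(n) = Theta(n^4), so Case 2 applies.
T(n) = Theta(n^4 log n).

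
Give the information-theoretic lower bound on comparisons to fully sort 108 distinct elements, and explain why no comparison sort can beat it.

A comparison sort is a binary decision tree whose leaves are the 108! = 1324641819451828974499891837121832599810209360673358065686551152497461815091591578895743130235002378688844343005686404521144382704205360039762937774080000000000000000000000000 possible output permutations. A binary tree with L leaves has height >= ceil(log_2(L)). So any comparison sort needs >= ceil(log_2(108!)) = 579 comparisons in the worst case.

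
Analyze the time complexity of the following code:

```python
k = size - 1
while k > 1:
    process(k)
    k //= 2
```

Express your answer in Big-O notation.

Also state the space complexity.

Time complexity: O(log n).
Space complexity: O(1).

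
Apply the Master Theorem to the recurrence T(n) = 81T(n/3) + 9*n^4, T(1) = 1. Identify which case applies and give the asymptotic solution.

a=81, b=3, f(n)=9*n^4.
log_3(81) = 4, so n^(log_b(a)) = n^4.
f(n) = Theta(n^4), so Case 2 applies.
T(n) = Theta(n^4 log n).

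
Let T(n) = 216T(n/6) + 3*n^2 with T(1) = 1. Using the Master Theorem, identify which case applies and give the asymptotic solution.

a=216, b=6, f(n)=3*n^2.
log_6(216) = 3 > 2.
Since f(n) = O(n^2) is polynomially smaller than n^3, Case 1 applies.
T(n) = Theta(n^3).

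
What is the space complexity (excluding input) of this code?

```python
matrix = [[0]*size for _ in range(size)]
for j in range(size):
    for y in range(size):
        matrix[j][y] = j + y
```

Space complexity: O(n^2).
A 2D structure of size n x n is allocated.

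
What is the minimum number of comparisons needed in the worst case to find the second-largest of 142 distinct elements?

Lower bound: finding the max needs 142-1 comparisons. By the adversary weight-doubling argument, the max must personally win >= ceil(log_2(142)) = 8 comparisons; the 2nd-largest is among those 8 losers, needing 8-1 more comparisons. Total >= 142-1 + 8-1 = 148. A balanced knockout tournament achieves this.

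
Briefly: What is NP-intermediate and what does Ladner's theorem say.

NP-intermediate problems are in NP but neither in P nor NP-complete (assuming P != NP). Ladner's theorem proves such problems exist if P != NP. Graph isomorphism and integer factoring are candidate NP-intermediate problems -- no polynomial algorithm is known, but no NP-completeness proof exists either.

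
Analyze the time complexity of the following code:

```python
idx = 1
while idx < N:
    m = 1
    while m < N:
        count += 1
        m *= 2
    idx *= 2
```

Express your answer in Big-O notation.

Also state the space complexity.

Time complexity: O(log^2 n).
Space complexity: O(1).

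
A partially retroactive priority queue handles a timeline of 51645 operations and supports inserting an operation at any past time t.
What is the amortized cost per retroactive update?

Partially retroactive priority queues (Demaine-Iacono-Langerman) allow updates at past times with queries only at the present. With a balanced BST over the m = 51645 timeline events tracking bridges, each retroactive insert or delete is O(log m) amortized.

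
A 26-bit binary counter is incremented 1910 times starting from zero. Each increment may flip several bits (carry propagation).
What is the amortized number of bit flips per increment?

Bit i flips on every 2^i-th increment, so over 1910 increments bit i flips floor(1910/2^i) times. Summing over i: total flips < 2 * 1910. Amortized: < 2 = O(1) per increment.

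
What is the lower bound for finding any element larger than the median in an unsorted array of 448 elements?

To find an element larger than the median of 448 elements, we must see Omega(n) elements. Without seeing enough elements, an adversary can make any unseen element the median.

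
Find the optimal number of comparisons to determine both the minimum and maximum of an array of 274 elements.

Naive approach: 546 comparisons (273 for max + 273 for min).
Optimal: Compare elements in pairs first (floor(n/2) = 137 comparisons), then find max among winners and min among losers (136 comparisons each).
Total: ceil(3n/2) - 2 = 409 comparisons. An adversary argument shows this is also a lower bound.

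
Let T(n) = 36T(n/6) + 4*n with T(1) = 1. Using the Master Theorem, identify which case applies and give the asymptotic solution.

a=36, b=6, f(n)=4*n.
log_6(36) = 2 > 1.
Since f(n) = O(n^1) is polynomially smaller than n^2, Case 1 applies.
T(n) = Theta(n^2).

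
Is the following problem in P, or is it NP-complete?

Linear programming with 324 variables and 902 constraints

This problem is in P: the ellipsoid and interior-point methods run in polynomial time.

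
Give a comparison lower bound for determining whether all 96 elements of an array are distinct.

In the algebraic decision-tree model, the YES region for element distinctness on 96 elements has 96! connected components (one per ordering). Ben-Or's theorem then gives a lower bound of Omega(log(n!)) = Omega(n log n).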